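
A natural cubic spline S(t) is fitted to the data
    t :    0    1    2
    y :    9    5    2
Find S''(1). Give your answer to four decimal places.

Let σ_i = S''(x_i). Step sizes h_i = 1, 1; slopes of the chords Δ_i = (y_(i+1) - y_i)/h_i = -4, -3.
  1·σ_0 + 4·σ_1 + 1·σ_2 = 6(Δ_1 - Δ_0) = 6
Natural end conditions: σ_0 = σ_2 = 0.
Hence σ_0 = 0, σ_1 = 3/2, σ_2 = 0.

1.5000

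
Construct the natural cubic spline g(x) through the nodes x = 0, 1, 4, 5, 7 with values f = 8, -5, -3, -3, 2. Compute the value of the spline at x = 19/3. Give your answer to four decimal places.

-0.3433

Let M_i = g''(x_i). Step sizes h_i = 1, 3, 1, 2; slopes of the chords Δ_i = (y_(i+1) - y_i)/h_i = -13, 2/3, 0, 5/2.
  1·M_0 + 8·M_1 + 3·M_2 = 6(Δ_1 - Δ_0) = 82
  3·M_1 + 8·M_2 + 1·M_3 = 6(Δ_2 - Δ_1) = -4
  1·M_2 + 6·M_3 + 2·M_4 = 6(Δ_3 - Δ_2) = 15
Natural end conditions: M_0 = M_4 = 0.
Hence M_0 = 0, M_1 = 3971/322, M_2 = -894/161, M_3 = 1103/322, M_4 = 0.
On [5, 7], g(x) = -3 + 209/966·(x - 5) + 1103/644·(x - 5)² - 1103/3864·(x - 5)³.
With (x - 5) = 4/3: g(19/3) = -4477/13041.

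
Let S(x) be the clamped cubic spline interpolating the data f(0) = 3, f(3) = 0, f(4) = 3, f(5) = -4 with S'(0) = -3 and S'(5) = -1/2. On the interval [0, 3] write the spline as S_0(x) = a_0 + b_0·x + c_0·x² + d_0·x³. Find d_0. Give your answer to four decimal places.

Write σ_i for S''(x_i). With h_i = 3, 1, 1 and divided differences Δ_i = -1, 3, -7, the continuity of S' gives the tridiagonal system
  3·σ_0 + 8·σ_1 + 1·σ_2 = 6(Δ_1 - Δ_0) = 24
  1·σ_1 + 4·σ_2 + 1·σ_3 = 6(Δ_2 - Δ_1) = -60
Clamped end conditions give two more equations: 2h_0·σ_0 + h_0·σ_1 = 6(Δ_0 - S'(0)) = 12 and h_2·σ_2 + 2h_2·σ_3 = 6(S'(5) - Δ_2) = 39.
Hence σ_0 = -37/29, σ_1 = 190/29, σ_2 = -713/29, σ_3 = 922/29.
On [0, 3], with S_0(x) = a_0 + b_0·x + c_0·x² + d_0·x³: c_0 = σ_0/2 = -37/58, d_0 = (σ_1 - σ_0)/(6h_0) = 227/522, b_0 = Δ_0 - h_0(2σ_0 + σ_1)/6 = -3.

0.4349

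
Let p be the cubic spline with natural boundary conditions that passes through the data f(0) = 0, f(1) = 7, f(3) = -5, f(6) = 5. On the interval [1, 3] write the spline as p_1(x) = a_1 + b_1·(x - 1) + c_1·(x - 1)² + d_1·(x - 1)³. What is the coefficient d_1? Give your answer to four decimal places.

Write M_i for p''(x_i). With h_i = 1, 2, 3 and divided differences Δ_i = 7, -6, 10/3, the continuity of p' gives the tridiagonal system
  1·M_0 + 6·M_1 + 2·M_2 = 6(Δ_1 - Δ_0) = -78
  2·M_1 + 10·M_2 + 3·M_3 = 6(Δ_2 - Δ_1) = 56
Natural end conditions: M_0 = M_3 = 0.
Solving the tridiagonal system: M_0 = 0, M_1 = -223/14, M_2 = 123/14, M_3 = 0.
On [1, 3], with p_1(x) = a_1 + b_1·(x - 1) + c_1·(x - 1)² + d_1·(x - 1)³: c_1 = M_1/2 = -223/28, d_1 = (M_2 - M_1)/(6h_1) = 173/84, b_1 = Δ_1 - h_1(2M_1 + M_2)/6 = 71/42.

2.0595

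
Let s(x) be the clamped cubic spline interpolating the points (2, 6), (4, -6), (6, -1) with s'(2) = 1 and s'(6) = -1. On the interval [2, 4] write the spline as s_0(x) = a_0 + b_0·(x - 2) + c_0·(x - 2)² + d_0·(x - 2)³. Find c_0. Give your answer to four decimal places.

-8.6875

With m_i denoting the second derivative at x_i, h_i = 2, 2, and Δ_i = (y_(i+1) − y_i)/h_i = -6, 5/2:
  2·m_0 + 8·m_1 + 2·m_2 = 6(Δ_1 - Δ_0) = 51
Clamped end conditions give two more equations: 2h_0·m_0 + h_0·m_1 = 6(Δ_0 - s'(2)) = -42 and h_1·m_1 + 2h_1·m_2 = 6(s'(6) - Δ_1) = -21.
Solving: m_0 = -139/8, m_1 = 55/4, m_2 = -97/8.
On [2, 4], with s_0(x) = a_0 + b_0·(x - 2) + c_0·(x - 2)² + d_0·(x - 2)³: c_0 = m_0/2 = -139/16, d_0 = (m_1 - m_0)/(6h_0) = 83/32, b_0 = Δ_0 - h_0(2m_0 + m_1)/6 = 1.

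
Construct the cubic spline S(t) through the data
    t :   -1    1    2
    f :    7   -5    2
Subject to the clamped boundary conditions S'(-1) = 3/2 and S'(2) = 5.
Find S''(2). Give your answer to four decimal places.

-17.8333

Let σ_i = S''(x_i). Step sizes h_i = 2, 1; slopes of the chords Δ_i = (y_(i+1) - y_i)/h_i = -6, 7.
  2·σ_0 + 6·σ_1 + 1·σ_2 = 6(Δ_1 - Δ_0) = 78
Clamped end conditions give two more equations: 2h_0·σ_0 + h_0·σ_1 = 6(Δ_0 - S'(-1)) = -45 and h_1·σ_1 + 2h_1·σ_2 = 6(S'(2) - Δ_1) = -12.
Solving: σ_0 = -277/12, σ_1 = 71/3, σ_2 = -107/6.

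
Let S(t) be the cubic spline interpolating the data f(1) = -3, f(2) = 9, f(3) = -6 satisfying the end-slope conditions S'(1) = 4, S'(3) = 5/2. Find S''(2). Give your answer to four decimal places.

-79.5000

Let σ_i = S''(x_i). Step sizes h_i = 1, 1; slopes of the chords Δ_i = (y_(i+1) - y_i)/h_i = 12, -15.
  1·σ_0 + 4·σ_1 + 1·σ_2 = 6(Δ_1 - Δ_0) = -162
Clamped end conditions give two more equations: 2h_0·σ_0 + h_0·σ_1 = 6(Δ_0 - S'(1)) = 48 and h_1·σ_1 + 2h_1·σ_2 = 6(S'(3) - Δ_1) = 105.
Hence σ_0 = 255/4, σ_1 = -159/2, σ_2 = 369/4.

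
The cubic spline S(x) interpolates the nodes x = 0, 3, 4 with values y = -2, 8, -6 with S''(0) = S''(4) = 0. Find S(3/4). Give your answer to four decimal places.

Write M_i for S''(x_i). With h_i = 3, 1 and divided differences Δ_i = 10/3, -14, the continuity of S' gives the tridiagonal system
  3·M_0 + 8·M_1 + 1·M_2 = 6(Δ_1 - Δ_0) = -104
Natural end conditions: M_0 = M_2 = 0.
Forward elimination and back-substitution give M_0 = 0, M_1 = -13, M_2 = 0.
On [0, 3], S(x) = -2 + 59/6·x + 0·x² - 13/18·x³.
With x = 3/4: S(3/4) = 649/128.

5.0703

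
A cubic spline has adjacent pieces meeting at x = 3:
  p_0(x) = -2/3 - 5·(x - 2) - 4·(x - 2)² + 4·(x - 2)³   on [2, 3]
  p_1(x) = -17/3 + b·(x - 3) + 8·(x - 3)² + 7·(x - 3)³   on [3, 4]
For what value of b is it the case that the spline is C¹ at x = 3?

-1

p_0'(x) = -5 - 8·(x - 2) + 12·(x - 2)², so p_0'(3) = -1. On the right, p_1'(3) = b, so b = -1.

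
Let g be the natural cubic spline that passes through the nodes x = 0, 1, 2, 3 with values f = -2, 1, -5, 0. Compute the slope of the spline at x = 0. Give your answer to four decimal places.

With M_i denoting the second derivative at x_i, h_i = 1, 1, 1, and Δ_i = (y_(i+1) − y_i)/h_i = 3, -6, 5:
  1·M_0 + 4·M_1 + 1·M_2 = 6(Δ_1 - Δ_0) = -54
  1·M_1 + 4·M_2 + 1·M_3 = 6(Δ_2 - Δ_1) = 66
Natural end conditions: M_0 = M_3 = 0.
Hence M_0 = 0, M_1 = -94/5, M_2 = 106/5, M_3 = 0.
On [0, 1], g'(x) = b_0 + 2c_0·x + 3d_0·x² with b_0 = Δ_0 - h_0(2M_0 + M_1)/6 = 92/15, c_0 = M_0/2 = 0, d_0 = (M_1 - M_0)/(6h_0) = -47/15. So g'(0) = 92/15.

6.1333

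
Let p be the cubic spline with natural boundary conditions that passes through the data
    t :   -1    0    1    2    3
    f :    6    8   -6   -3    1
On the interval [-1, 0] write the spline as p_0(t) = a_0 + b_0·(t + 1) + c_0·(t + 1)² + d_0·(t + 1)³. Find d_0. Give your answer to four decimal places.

Let M_i = p''(x_i). Step sizes h_i = 1, 1, 1, 1; slopes of the chords Δ_i = (y_(i+1) - y_i)/h_i = 2, -14, 3, 4.
  1·M_0 + 4·M_1 + 1·M_2 = 6(Δ_1 - Δ_0) = -96
  1·M_1 + 4·M_2 + 1·M_3 = 6(Δ_2 - Δ_1) = 102
  1·M_2 + 4·M_3 + 1·M_4 = 6(Δ_3 - Δ_2) = 6
Natural end conditions: M_0 = M_4 = 0.
Solving the tridiagonal system: M_0 = 0, M_1 = -921/28, M_2 = 249/7, M_3 = -207/28, M_4 = 0.
On [-1, 0], with p_0(t) = a_0 + b_0·(t + 1) + c_0·(t + 1)² + d_0·(t + 1)³: c_0 = M_0/2 = 0, d_0 = (M_1 - M_0)/(6h_0) = -307/56, b_0 = Δ_0 - h_0(2M_0 + M_1)/6 = 419/56.

-5.4821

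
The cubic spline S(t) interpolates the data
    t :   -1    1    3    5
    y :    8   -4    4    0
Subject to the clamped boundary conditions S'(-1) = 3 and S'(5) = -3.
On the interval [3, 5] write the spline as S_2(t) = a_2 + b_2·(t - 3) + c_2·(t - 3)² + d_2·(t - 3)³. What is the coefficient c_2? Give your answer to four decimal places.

-4.5000

With m_i denoting the second derivative at x_i, h_i = 2, 2, 2, and Δ_i = (y_(i+1) − y_i)/h_i = -6, 4, -2:
  2·m_0 + 8·m_1 + 2·m_2 = 6(Δ_1 - Δ_0) = 60
  2·m_1 + 8·m_2 + 2·m_3 = 6(Δ_2 - Δ_1) = -36
Clamped end conditions give two more equations: 2h_0·m_0 + h_0·m_1 = 6(Δ_0 - S'(-1)) = -54 and h_2·m_2 + 2h_2·m_3 = 6(S'(5) - Δ_2) = -6.
Solving the tridiagonal system: m_0 = -21, m_1 = 15, m_2 = -9, m_3 = 3.
On [3, 5], with S_2(t) = a_2 + b_2·(t - 3) + c_2·(t - 3)² + d_2·(t - 3)³: c_2 = m_2/2 = -9/2, d_2 = (m_3 - m_2)/(6h_2) = 1, b_2 = Δ_2 - h_2(2m_2 + m_3)/6 = 3.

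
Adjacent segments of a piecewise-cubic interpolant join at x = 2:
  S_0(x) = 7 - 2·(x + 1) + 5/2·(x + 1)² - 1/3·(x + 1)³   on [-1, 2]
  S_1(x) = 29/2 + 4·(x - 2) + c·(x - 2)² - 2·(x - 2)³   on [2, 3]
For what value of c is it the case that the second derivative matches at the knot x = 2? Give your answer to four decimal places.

-0.5000

S_0''(x) = 5 - 2·(x + 1), so S_0''(2) = -1. On the right, S_1''(2) = 2c, so c = -1/2.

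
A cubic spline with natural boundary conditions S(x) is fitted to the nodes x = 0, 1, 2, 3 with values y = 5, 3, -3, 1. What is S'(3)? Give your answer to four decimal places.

6.9333

Let m_i = S''(x_i). Step sizes h_i = 1, 1, 1; slopes of the chords Δ_i = (y_(i+1) - y_i)/h_i = -2, -6, 4.
  1·m_0 + 4·m_1 + 1·m_2 = 6(Δ_1 - Δ_0) = -24
  1·m_1 + 4·m_2 + 1·m_3 = 6(Δ_2 - Δ_1) = 60
Natural end conditions: m_0 = m_3 = 0.
Solving: m_0 = 0, m_1 = -52/5, m_2 = 88/5, m_3 = 0.
On [2, 3], S'(x) = b_2 + 2c_2·(x - 2) + 3d_2·(x - 2)² with b_2 = Δ_2 - h_2(2m_2 + m_3)/6 = -28/15, c_2 = m_2/2 = 44/5, d_2 = (m_3 - m_2)/(6h_2) = -44/15. So S'(3) = 104/15.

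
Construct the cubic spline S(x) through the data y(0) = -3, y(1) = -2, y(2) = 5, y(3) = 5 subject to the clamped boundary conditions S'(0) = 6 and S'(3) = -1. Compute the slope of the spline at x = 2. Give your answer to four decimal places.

With M_i denoting the second derivative at x_i, h_i = 1, 1, 1, and Δ_i = (y_(i+1) − y_i)/h_i = 1, 7, 0:
  1·M_0 + 4·M_1 + 1·M_2 = 6(Δ_1 - Δ_0) = 36
  1·M_1 + 4·M_2 + 1·M_3 = 6(Δ_2 - Δ_1) = -42
Clamped end conditions give two more equations: 2h_0·M_0 + h_0·M_1 = 6(Δ_0 - S'(0)) = -30 and h_2·M_2 + 2h_2·M_3 = 6(S'(3) - Δ_2) = -6.
Forward elimination and back-substitution give M_0 = -74/3, M_1 = 58/3, M_2 = -50/3, M_3 = 16/3.
On [2, 3], S'(x) = b_2 + 2c_2·(x - 2) + 3d_2·(x - 2)² with b_2 = Δ_2 - h_2(2M_2 + M_3)/6 = 14/3, c_2 = M_2/2 = -25/3, d_2 = (M_3 - M_2)/(6h_2) = 11/3. So S'(2) = 14/3.

4.6667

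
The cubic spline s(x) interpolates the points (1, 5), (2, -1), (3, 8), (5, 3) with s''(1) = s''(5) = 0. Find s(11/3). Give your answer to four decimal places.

10.2625

Put M_i = s'' at the i-th knot. Here h = (1, 1, 2) and Δ = (-6, 9, -5/2), so the interior equations h_(i-1)·M_(i-1) + 2(h_(i-1)+h_i)·M_i + h_i·M_(i+1) = 6(Δ_i − Δ_(i-1)) read
  1·M_0 + 4·M_1 + 1·M_2 = 6(Δ_1 - Δ_0) = 90
  1·M_1 + 6·M_2 + 2·M_3 = 6(Δ_2 - Δ_1) = -69
Natural end conditions: M_0 = M_3 = 0.
Solving: M_0 = 0, M_1 = 609/23, M_2 = -366/23, M_3 = 0.
On [3, 5], s(x) = 8 + 373/46·(x - 3) - 183/23·(x - 3)² + 61/46·(x - 3)³.
With (x - 3) = 2/3: s(11/3) = 6373/621.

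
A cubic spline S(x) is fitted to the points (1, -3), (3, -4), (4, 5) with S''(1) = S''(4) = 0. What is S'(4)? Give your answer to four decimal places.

10.5833

With σ_i denoting the second derivative at x_i, h_i = 2, 1, and Δ_i = (y_(i+1) − y_i)/h_i = -1/2, 9:
  2·σ_0 + 6·σ_1 + 1·σ_2 = 6(Δ_1 - Δ_0) = 57
Natural end conditions: σ_0 = σ_2 = 0.
Forward elimination and back-substitution give σ_0 = 0, σ_1 = 19/2, σ_2 = 0.
On [3, 4], S'(x) = b_1 + 2c_1·(x - 3) + 3d_1·(x - 3)² with b_1 = Δ_1 - h_1(2σ_1 + σ_2)/6 = 35/6, c_1 = σ_1/2 = 19/4, d_1 = (σ_2 - σ_1)/(6h_1) = -19/12. So S'(4) = 127/12.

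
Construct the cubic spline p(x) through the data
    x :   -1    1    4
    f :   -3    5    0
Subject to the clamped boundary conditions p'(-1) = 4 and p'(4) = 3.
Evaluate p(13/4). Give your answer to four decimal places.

-0.3719

Put m_i = p'' at the i-th knot. Here h = (2, 3) and Δ = (4, -5/3), so the interior equations h_(i-1)·m_(i-1) + 2(h_(i-1)+h_i)·m_i + h_i·m_(i+1) = 6(Δ_i − Δ_(i-1)) read
  2·m_0 + 10·m_1 + 3·m_2 = 6(Δ_1 - Δ_0) = -34
Clamped end conditions give two more equations: 2h_0·m_0 + h_0·m_1 = 6(Δ_0 - p'(-1)) = 0 and h_1·m_1 + 2h_1·m_2 = 6(p'(4) - Δ_1) = 28.
Solving the tridiagonal system: m_0 = 16/5, m_1 = -32/5, m_2 = 118/15.
On [1, 4], p(x) = 5 + 4/5·(x - 1) - 16/5·(x - 1)² + 107/135·(x - 1)³.
With (x - 1) = 9/4: p(13/4) = -119/320.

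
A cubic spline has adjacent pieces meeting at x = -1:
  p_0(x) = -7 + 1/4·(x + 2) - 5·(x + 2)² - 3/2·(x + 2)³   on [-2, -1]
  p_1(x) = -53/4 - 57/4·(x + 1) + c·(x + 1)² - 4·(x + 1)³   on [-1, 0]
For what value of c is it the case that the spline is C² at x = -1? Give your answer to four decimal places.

-9.5000

p_0''(x) = -10 - 9·(x + 2), so p_0''(-1) = -19. On the right, p_1''(-1) = 2c, so c = -19/2.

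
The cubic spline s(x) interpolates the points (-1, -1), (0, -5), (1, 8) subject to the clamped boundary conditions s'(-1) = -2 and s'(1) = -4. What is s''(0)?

53

Put M_i = s'' at the i-th knot. Here h = (1, 1) and Δ = (-4, 13), so the interior equations h_(i-1)·M_(i-1) + 2(h_(i-1)+h_i)·M_i + h_i·M_(i+1) = 6(Δ_i − Δ_(i-1)) read
  1·M_0 + 4·M_1 + 1·M_2 = 6(Δ_1 - Δ_0) = 102
Clamped end conditions give two more equations: 2h_0·M_0 + h_0·M_1 = 6(Δ_0 - s'(-1)) = -12 and h_1·M_1 + 2h_1·M_2 = 6(s'(1) - Δ_1) = -102.
Solving the tridiagonal system: M_0 = -65/2, M_1 = 53, M_2 = -155/2.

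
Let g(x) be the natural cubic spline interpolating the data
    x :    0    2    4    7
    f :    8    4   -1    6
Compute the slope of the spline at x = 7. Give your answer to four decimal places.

Put m_i = g'' at the i-th knot. Here h = (2, 2, 3) and Δ = (-2, -5/2, 7/3), so the interior equations h_(i-1)·m_(i-1) + 2(h_(i-1)+h_i)·m_i + h_i·m_(i+1) = 6(Δ_i − Δ_(i-1)) read
  2·m_0 + 8·m_1 + 2·m_2 = 6(Δ_1 - Δ_0) = -3
  2·m_1 + 10·m_2 + 3·m_3 = 6(Δ_2 - Δ_1) = 29
Natural end conditions: m_0 = m_3 = 0.
Hence m_0 = 0, m_1 = -22/19, m_2 = 119/38, m_3 = 0.
On [4, 7], g'(x) = b_2 + 2c_2·(x - 4) + 3d_2·(x - 4)² with b_2 = Δ_2 - h_2(2m_2 + m_3)/6 = -91/114, c_2 = m_2/2 = 119/76, d_2 = (m_3 - m_2)/(6h_2) = -119/684. So g'(7) = 889/228.

3.8991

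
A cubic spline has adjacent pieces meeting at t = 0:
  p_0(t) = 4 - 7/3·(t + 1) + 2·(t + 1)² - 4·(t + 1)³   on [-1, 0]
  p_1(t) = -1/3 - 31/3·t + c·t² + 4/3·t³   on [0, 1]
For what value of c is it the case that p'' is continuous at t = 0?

-10

p_0''(t) = 4 - 24·(t + 1), so p_0''(0) = -20. On the right, p_1''(0) = 2c, so c = -10.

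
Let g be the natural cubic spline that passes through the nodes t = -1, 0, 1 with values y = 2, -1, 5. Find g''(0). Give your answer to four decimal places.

13.5000

Write m_i for g''(x_i). With h_i = 1, 1 and divided differences Δ_i = -3, 6, the continuity of g' gives the tridiagonal system
  1·m_0 + 4·m_1 + 1·m_2 = 6(Δ_1 - Δ_0) = 54
Natural end conditions: m_0 = m_2 = 0.
Solving the tridiagonal system: m_0 = 0, m_1 = 27/2, m_2 = 0.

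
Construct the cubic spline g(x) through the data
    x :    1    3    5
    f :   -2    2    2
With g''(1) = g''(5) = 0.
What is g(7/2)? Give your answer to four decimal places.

Write M_i for g''(x_i). With h_i = 2, 2 and divided differences Δ_i = 2, 0, the continuity of g' gives the tridiagonal system
  2·M_0 + 8·M_1 + 2·M_2 = 6(Δ_1 - Δ_0) = -12
Natural end conditions: M_0 = M_2 = 0.
Solving the tridiagonal system: M_0 = 0, M_1 = -3/2, M_2 = 0.
On [3, 5], g(x) = 2 + 1·(x - 3) - 3/4·(x - 3)² + 1/8·(x - 3)³.
With (x - 3) = 1/2: g(7/2) = 149/64.

2.3281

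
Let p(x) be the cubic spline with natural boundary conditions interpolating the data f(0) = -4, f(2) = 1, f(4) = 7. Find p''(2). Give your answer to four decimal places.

0.3750

With M_i denoting the second derivative at x_i, h_i = 2, 2, and Δ_i = (y_(i+1) − y_i)/h_i = 5/2, 3:
  2·M_0 + 8·M_1 + 2·M_2 = 6(Δ_1 - Δ_0) = 3
Natural end conditions: M_0 = M_2 = 0.
Forward elimination and back-substitution give M_0 = 0, M_1 = 3/8, M_2 = 0.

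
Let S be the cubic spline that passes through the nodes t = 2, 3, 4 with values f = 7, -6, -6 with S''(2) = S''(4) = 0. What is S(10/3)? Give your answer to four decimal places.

-7.2037

Let m_i = S''(x_i). Step sizes h_i = 1, 1; slopes of the chords Δ_i = (y_(i+1) - y_i)/h_i = -13, 0.
  1·m_0 + 4·m_1 + 1·m_2 = 6(Δ_1 - Δ_0) = 78
Natural end conditions: m_0 = m_2 = 0.
Solving: m_0 = 0, m_1 = 39/2, m_2 = 0.
On [3, 4], S(t) = -6 - 13/2·(t - 3) + 39/4·(t - 3)² - 13/4·(t - 3)³.
With (t - 3) = 1/3: S(10/3) = -389/54.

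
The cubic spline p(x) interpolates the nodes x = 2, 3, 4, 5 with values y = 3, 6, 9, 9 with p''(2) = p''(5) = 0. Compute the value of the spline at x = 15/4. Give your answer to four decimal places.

With m_i denoting the second derivative at x_i, h_i = 1, 1, 1, and Δ_i = (y_(i+1) − y_i)/h_i = 3, 3, 0:
  1·m_0 + 4·m_1 + 1·m_2 = 6(Δ_1 - Δ_0) = 0
  1·m_1 + 4·m_2 + 1·m_3 = 6(Δ_2 - Δ_1) = -18
Natural end conditions: m_0 = m_3 = 0.
Solving: m_0 = 0, m_1 = 6/5, m_2 = -24/5, m_3 = 0.
On [3, 4], p(x) = 6 + 17/5·(x - 3) + 3/5·(x - 3)² - 1·(x - 3)³.
With (x - 3) = 3/4: p(15/4) = 2709/320.

8.4656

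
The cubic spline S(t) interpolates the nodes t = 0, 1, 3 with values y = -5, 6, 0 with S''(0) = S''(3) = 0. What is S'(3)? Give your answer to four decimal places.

Let M_i = S''(x_i). Step sizes h_i = 1, 2; slopes of the chords Δ_i = (y_(i+1) - y_i)/h_i = 11, -3.
  1·M_0 + 6·M_1 + 2·M_2 = 6(Δ_1 - Δ_0) = -84
Natural end conditions: M_0 = M_2 = 0.
Solving the tridiagonal system: M_0 = 0, M_1 = -14, M_2 = 0.
On [1, 3], S'(t) = b_1 + 2c_1·(t - 1) + 3d_1·(t - 1)² with b_1 = Δ_1 - h_1(2M_1 + M_2)/6 = 19/3, c_1 = M_1/2 = -7, d_1 = (M_2 - M_1)/(6h_1) = 7/6. So S'(3) = -23/3.

-7.6667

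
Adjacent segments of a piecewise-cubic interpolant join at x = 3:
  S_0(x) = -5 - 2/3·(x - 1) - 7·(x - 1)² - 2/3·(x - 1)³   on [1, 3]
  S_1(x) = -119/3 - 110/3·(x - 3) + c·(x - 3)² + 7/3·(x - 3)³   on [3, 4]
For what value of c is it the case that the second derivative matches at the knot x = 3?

S_0''(x) = -14 - 4·(x - 1), so S_0''(3) = -22. On the right, S_1''(3) = 2c, so c = -11.

-11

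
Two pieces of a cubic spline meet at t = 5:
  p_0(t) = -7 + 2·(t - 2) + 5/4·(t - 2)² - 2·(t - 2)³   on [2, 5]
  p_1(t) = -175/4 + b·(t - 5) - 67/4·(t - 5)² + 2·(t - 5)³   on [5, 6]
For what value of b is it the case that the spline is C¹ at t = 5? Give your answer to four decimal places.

-44.5000

p_0'(t) = 2 + 5/2·(t - 2) - 6·(t - 2)², so p_0'(5) = -89/2. On the right, p_1'(5) = b, so b = -89/2.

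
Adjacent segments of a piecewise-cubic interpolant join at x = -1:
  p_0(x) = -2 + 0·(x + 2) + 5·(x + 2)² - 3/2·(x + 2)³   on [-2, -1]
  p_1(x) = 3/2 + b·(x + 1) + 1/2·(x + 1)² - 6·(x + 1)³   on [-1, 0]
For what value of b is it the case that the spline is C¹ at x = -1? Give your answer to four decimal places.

p_0'(x) = 0 + 10·(x + 2) - 9/2·(x + 2)², so p_0'(-1) = 11/2. On the right, p_1'(-1) = b, so b = 11/2.

5.5000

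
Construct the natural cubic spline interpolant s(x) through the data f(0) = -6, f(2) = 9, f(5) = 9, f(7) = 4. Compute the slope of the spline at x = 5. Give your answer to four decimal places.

Write M_i for s''(x_i). With h_i = 2, 3, 2 and divided differences Δ_i = 15/2, 0, -5/2, the continuity of s' gives the tridiagonal system
  2·M_0 + 10·M_1 + 3·M_2 = 6(Δ_1 - Δ_0) = -45
  3·M_1 + 10·M_2 + 2·M_3 = 6(Δ_2 - Δ_1) = -15
Natural end conditions: M_0 = M_3 = 0.
Solving: M_0 = 0, M_1 = -405/91, M_2 = -15/91, M_3 = 0.
On [5, 7], s'(x) = b_2 + 2c_2·(x - 5) + 3d_2·(x - 5)² with b_2 = Δ_2 - h_2(2M_2 + M_3)/6 = -435/182, c_2 = M_2/2 = -15/182, d_2 = (M_3 - M_2)/(6h_2) = 5/364. So s'(5) = -435/182.

-2.3901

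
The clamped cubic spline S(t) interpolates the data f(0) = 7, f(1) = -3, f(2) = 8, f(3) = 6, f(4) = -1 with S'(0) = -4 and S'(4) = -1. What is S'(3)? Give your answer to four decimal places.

-8.7679

Let M_i = S''(x_i). Step sizes h_i = 1, 1, 1, 1; slopes of the chords Δ_i = (y_(i+1) - y_i)/h_i = -10, 11, -2, -7.
  1·M_0 + 4·M_1 + 1·M_2 = 6(Δ_1 - Δ_0) = 126
  1·M_1 + 4·M_2 + 1·M_3 = 6(Δ_2 - Δ_1) = -78
  1·M_2 + 4·M_3 + 1·M_4 = 6(Δ_3 - Δ_2) = -30
Clamped end conditions give two more equations: 2h_0·M_0 + h_0·M_1 = 6(Δ_0 - S'(0)) = -36 and h_3·M_3 + 2h_3·M_4 = 6(S'(4) - Δ_3) = 36.
Hence M_0 = -1203/28, M_1 = 699/14, M_2 = -123/4, M_3 = -69/14, M_4 = 573/28.
On [3, 4], S'(t) = b_3 + 2c_3·(t - 3) + 3d_3·(t - 3)² with b_3 = Δ_3 - h_3(2M_3 + M_4)/6 = -491/56, c_3 = M_3/2 = -69/28, d_3 = (M_4 - M_3)/(6h_3) = 237/56. So S'(3) = -491/56.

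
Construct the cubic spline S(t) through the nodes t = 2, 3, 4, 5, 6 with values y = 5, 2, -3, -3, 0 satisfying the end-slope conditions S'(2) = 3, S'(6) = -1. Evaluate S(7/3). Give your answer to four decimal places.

With M_i denoting the second derivative at x_i, h_i = 1, 1, 1, 1, and Δ_i = (y_(i+1) − y_i)/h_i = -3, -5, 0, 3:
  1·M_0 + 4·M_1 + 1·M_2 = 6(Δ_1 - Δ_0) = -12
  1·M_1 + 4·M_2 + 1·M_3 = 6(Δ_2 - Δ_1) = 30
  1·M_2 + 4·M_3 + 1·M_4 = 6(Δ_3 - Δ_2) = 18
Clamped end conditions give two more equations: 2h_0·M_0 + h_0·M_1 = 6(Δ_0 - S'(2)) = -36 and h_3·M_3 + 2h_3·M_4 = 6(S'(6) - Δ_3) = -24.
Solving the tridiagonal system: M_0 = -505/28, M_1 = 1/14, M_2 = 23/4, M_3 = 97/14, M_4 = -433/28.
On [2, 3], S(t) = 5 + 3·(t - 2) - 505/56·(t - 2)² + 169/56·(t - 2)³.
With (t - 2) = 1/3: S(7/3) = 3863/756.

5.1098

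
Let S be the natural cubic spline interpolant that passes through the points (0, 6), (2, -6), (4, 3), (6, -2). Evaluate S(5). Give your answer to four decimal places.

Write σ_i for S''(x_i). With h_i = 2, 2, 2 and divided differences Δ_i = -6, 9/2, -5/2, the continuity of S' gives the tridiagonal system
  2·σ_0 + 8·σ_1 + 2·σ_2 = 6(Δ_1 - Δ_0) = 63
  2·σ_1 + 8·σ_2 + 2·σ_3 = 6(Δ_2 - Δ_1) = -42
Natural end conditions: σ_0 = σ_3 = 0.
Forward elimination and back-substitution give σ_0 = 0, σ_1 = 49/5, σ_2 = -77/10, σ_3 = 0.
On [4, 6], S(x) = 3 + 79/30·(x - 4) - 77/20·(x - 4)² + 77/120·(x - 4)³.
With (x - 4) = 1: S(5) = 97/40.

2.4250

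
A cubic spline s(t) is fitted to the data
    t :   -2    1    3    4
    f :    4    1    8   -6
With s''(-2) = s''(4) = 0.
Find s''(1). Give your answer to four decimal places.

Write M_i for s''(x_i). With h_i = 3, 2, 1 and divided differences Δ_i = -1, 7/2, -14, the continuity of s' gives the tridiagonal system
  3·M_0 + 10·M_1 + 2·M_2 = 6(Δ_1 - Δ_0) = 27
  2·M_1 + 6·M_2 + 1·M_3 = 6(Δ_2 - Δ_1) = -105
Natural end conditions: M_0 = M_3 = 0.
Hence M_0 = 0, M_1 = 93/14, M_2 = -138/7, M_3 = 0.

6.6429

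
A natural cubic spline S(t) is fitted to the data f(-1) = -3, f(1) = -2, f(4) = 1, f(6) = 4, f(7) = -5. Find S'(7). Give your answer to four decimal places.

-10.9022

With M_i denoting the second derivative at x_i, h_i = 2, 3, 2, 1, and Δ_i = (y_(i+1) − y_i)/h_i = 1/2, 1, 3/2, -9:
  2·M_0 + 10·M_1 + 3·M_2 = 6(Δ_1 - Δ_0) = 3
  3·M_1 + 10·M_2 + 2·M_3 = 6(Δ_2 - Δ_1) = 3
  2·M_2 + 6·M_3 + 1·M_4 = 6(Δ_3 - Δ_2) = -63
Natural end conditions: M_0 = M_4 = 0.
Hence M_0 = 0, M_1 = -12/23, M_2 = 63/23, M_3 = -525/46, M_4 = 0.
On [6, 7], S'(t) = b_3 + 2c_3·(t - 6) + 3d_3·(t - 6)² with b_3 = Δ_3 - h_3(2M_3 + M_4)/6 = -239/46, c_3 = M_3/2 = -525/92, d_3 = (M_4 - M_3)/(6h_3) = 175/92. So S'(7) = -1003/92.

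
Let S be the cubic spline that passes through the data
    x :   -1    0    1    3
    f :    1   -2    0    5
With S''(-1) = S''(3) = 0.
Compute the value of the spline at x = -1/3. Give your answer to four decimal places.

Write σ_i for S''(x_i). With h_i = 1, 1, 2 and divided differences Δ_i = -3, 2, 5/2, the continuity of S' gives the tridiagonal system
  1·σ_0 + 4·σ_1 + 1·σ_2 = 6(Δ_1 - Δ_0) = 30
  1·σ_1 + 6·σ_2 + 2·σ_3 = 6(Δ_2 - Δ_1) = 3
Natural end conditions: σ_0 = σ_3 = 0.
Hence σ_0 = 0, σ_1 = 177/23, σ_2 = -18/23, σ_3 = 0.
On [-1, 0], S(x) = 1 - 197/46·(x + 1) + 0·(x + 1)² + 59/46·(x + 1)³.
With (x + 1) = 2/3: S(-1/3) = -916/621.

-1.4750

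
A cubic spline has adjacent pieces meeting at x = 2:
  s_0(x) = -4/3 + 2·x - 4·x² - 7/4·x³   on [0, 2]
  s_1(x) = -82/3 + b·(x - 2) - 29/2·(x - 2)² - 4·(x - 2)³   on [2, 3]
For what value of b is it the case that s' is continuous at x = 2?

-35

s_0'(x) = 2 - 8·x - 21/4·x², so s_0'(2) = -35. On the right, s_1'(2) = b, so b = -35.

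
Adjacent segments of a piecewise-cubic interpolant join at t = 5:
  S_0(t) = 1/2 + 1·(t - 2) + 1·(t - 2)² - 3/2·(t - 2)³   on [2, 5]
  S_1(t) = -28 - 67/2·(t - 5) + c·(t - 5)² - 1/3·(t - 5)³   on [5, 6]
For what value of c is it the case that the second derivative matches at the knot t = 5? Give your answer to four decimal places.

-12.5000

S_0''(t) = 2 - 9·(t - 2), so S_0''(5) = -25. On the right, S_1''(5) = 2c, so c = -25/2.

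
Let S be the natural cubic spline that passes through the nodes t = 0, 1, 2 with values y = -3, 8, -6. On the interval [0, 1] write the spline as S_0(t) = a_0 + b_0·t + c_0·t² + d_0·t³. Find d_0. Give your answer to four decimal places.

With σ_i denoting the second derivative at x_i, h_i = 1, 1, and Δ_i = (y_(i+1) − y_i)/h_i = 11, -14:
  1·σ_0 + 4·σ_1 + 1·σ_2 = 6(Δ_1 - Δ_0) = -150
Natural end conditions: σ_0 = σ_2 = 0.
Solving the tridiagonal system: σ_0 = 0, σ_1 = -75/2, σ_2 = 0.
On [0, 1], with S_0(t) = a_0 + b_0·t + c_0·t² + d_0·t³: c_0 = σ_0/2 = 0, d_0 = (σ_1 - σ_0)/(6h_0) = -25/4, b_0 = Δ_0 - h_0(2σ_0 + σ_1)/6 = 69/4.

-6.2500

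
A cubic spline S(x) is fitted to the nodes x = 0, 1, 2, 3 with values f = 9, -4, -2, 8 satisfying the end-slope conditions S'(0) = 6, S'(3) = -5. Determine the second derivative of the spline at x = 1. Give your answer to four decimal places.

37.4667

Let σ_i = S''(x_i). Step sizes h_i = 1, 1, 1; slopes of the chords Δ_i = (y_(i+1) - y_i)/h_i = -13, 2, 10.
  1·σ_0 + 4·σ_1 + 1·σ_2 = 6(Δ_1 - Δ_0) = 90
  1·σ_1 + 4·σ_2 + 1·σ_3 = 6(Δ_2 - Δ_1) = 48
Clamped end conditions give two more equations: 2h_0·σ_0 + h_0·σ_1 = 6(Δ_0 - S'(0)) = -114 and h_2·σ_2 + 2h_2·σ_3 = 6(S'(3) - Δ_2) = -90.
Hence σ_0 = -1136/15, σ_1 = 562/15, σ_2 = 238/15, σ_3 = -794/15.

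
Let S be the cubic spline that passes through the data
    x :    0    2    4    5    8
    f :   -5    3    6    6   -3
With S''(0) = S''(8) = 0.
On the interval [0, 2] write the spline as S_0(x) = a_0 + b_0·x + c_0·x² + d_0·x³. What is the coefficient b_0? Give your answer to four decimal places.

Write M_i for S''(x_i). With h_i = 2, 2, 1, 3 and divided differences Δ_i = 4, 3/2, 0, -3, the continuity of S' gives the tridiagonal system
  2·M_0 + 8·M_1 + 2·M_2 = 6(Δ_1 - Δ_0) = -15
  2·M_1 + 6·M_2 + 1·M_3 = 6(Δ_2 - Δ_1) = -9
  1·M_2 + 8·M_3 + 3·M_4 = 6(Δ_3 - Δ_2) = -18
Natural end conditions: M_0 = M_4 = 0.
Solving: M_0 = 0, M_1 = -597/344, M_2 = -24/43, M_3 = -375/172, M_4 = 0.
On [0, 2], with S_0(x) = a_0 + b_0·x + c_0·x² + d_0·x³: c_0 = M_0/2 = 0, d_0 = (M_1 - M_0)/(6h_0) = -199/1376, b_0 = Δ_0 - h_0(2M_0 + M_1)/6 = 1575/344.

4.5785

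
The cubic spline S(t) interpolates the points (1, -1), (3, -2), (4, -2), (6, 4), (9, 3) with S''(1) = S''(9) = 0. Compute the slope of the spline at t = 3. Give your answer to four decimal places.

-0.6063

Write M_i for S''(x_i). With h_i = 2, 1, 2, 3 and divided differences Δ_i = -1/2, 0, 3, -1/3, the continuity of S' gives the tridiagonal system
  2·M_0 + 6·M_1 + 1·M_2 = 6(Δ_1 - Δ_0) = 3
  1·M_1 + 6·M_2 + 2·M_3 = 6(Δ_2 - Δ_1) = 18
  2·M_2 + 10·M_3 + 3·M_4 = 6(Δ_3 - Δ_2) = -20
Natural end conditions: M_0 = M_4 = 0.
Solving the tridiagonal system: M_0 = 0, M_1 = -26/163, M_2 = 645/163, M_3 = -455/163, M_4 = 0.
On [3, 4], S'(t) = b_1 + 2c_1·(t - 3) + 3d_1·(t - 3)² with b_1 = Δ_1 - h_1(2M_1 + M_2)/6 = -593/978, c_1 = M_1/2 = -13/163, d_1 = (M_2 - M_1)/(6h_1) = 671/978. So S'(3) = -593/978.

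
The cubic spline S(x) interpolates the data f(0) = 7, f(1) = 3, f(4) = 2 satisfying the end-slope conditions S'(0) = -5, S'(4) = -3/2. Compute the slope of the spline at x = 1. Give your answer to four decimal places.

With M_i denoting the second derivative at x_i, h_i = 1, 3, and Δ_i = (y_(i+1) − y_i)/h_i = -4, -1/3:
  1·M_0 + 8·M_1 + 3·M_2 = 6(Δ_1 - Δ_0) = 22
Clamped end conditions give two more equations: 2h_0·M_0 + h_0·M_1 = 6(Δ_0 - S'(0)) = 6 and h_1·M_1 + 2h_1·M_2 = 6(S'(4) - Δ_1) = -7.
Solving the tridiagonal system: M_0 = 9/8, M_1 = 15/4, M_2 = -73/24.
On [1, 4], S'(x) = b_1 + 2c_1·(x - 1) + 3d_1·(x - 1)² with b_1 = Δ_1 - h_1(2M_1 + M_2)/6 = -41/16, c_1 = M_1/2 = 15/8, d_1 = (M_2 - M_1)/(6h_1) = -163/432. So S'(1) = -41/16.

-2.5625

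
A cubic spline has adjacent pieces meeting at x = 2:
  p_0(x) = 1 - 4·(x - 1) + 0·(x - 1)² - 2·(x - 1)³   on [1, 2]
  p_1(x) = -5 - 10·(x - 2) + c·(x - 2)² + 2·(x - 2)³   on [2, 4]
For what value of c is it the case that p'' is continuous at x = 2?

-6

p_0''(x) = 0 - 12·(x - 1), so p_0''(2) = -12. On the right, p_1''(2) = 2c, so c = -6.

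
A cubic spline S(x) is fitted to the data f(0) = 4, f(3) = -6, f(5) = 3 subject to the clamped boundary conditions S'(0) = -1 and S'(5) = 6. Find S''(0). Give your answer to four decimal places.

-5.6333

Let M_i = S''(x_i). Step sizes h_i = 3, 2; slopes of the chords Δ_i = (y_(i+1) - y_i)/h_i = -10/3, 9/2.
  3·M_0 + 10·M_1 + 2·M_2 = 6(Δ_1 - Δ_0) = 47
Clamped end conditions give two more equations: 2h_0·M_0 + h_0·M_1 = 6(Δ_0 - S'(0)) = -14 and h_1·M_1 + 2h_1·M_2 = 6(S'(5) - Δ_1) = 9.
Hence M_0 = -169/30, M_1 = 33/5, M_2 = -21/20.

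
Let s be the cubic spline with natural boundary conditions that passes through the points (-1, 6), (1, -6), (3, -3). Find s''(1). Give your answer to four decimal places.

5.6250

With M_i denoting the second derivative at x_i, h_i = 2, 2, and Δ_i = (y_(i+1) − y_i)/h_i = -6, 3/2:
  2·M_0 + 8·M_1 + 2·M_2 = 6(Δ_1 - Δ_0) = 45
Natural end conditions: M_0 = M_2 = 0.
Hence M_0 = 0, M_1 = 45/8, M_2 = 0.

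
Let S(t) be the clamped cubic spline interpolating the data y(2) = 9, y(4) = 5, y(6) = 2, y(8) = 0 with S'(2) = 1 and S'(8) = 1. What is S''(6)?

Put M_i = S'' at the i-th knot. Here h = (2, 2, 2) and Δ = (-2, -3/2, -1), so the interior equations h_(i-1)·M_(i-1) + 2(h_(i-1)+h_i)·M_i + h_i·M_(i+1) = 6(Δ_i − Δ_(i-1)) read
  2·M_0 + 8·M_1 + 2·M_2 = 6(Δ_1 - Δ_0) = 3
  2·M_1 + 8·M_2 + 2·M_3 = 6(Δ_2 - Δ_1) = 3
Clamped end conditions give two more equations: 2h_0·M_0 + h_0·M_1 = 6(Δ_0 - S'(2)) = -18 and h_2·M_2 + 2h_2·M_3 = 6(S'(8) - Δ_2) = 12.
Solving the tridiagonal system: M_0 = -11/2, M_1 = 2, M_2 = -1, M_3 = 7/2.

-1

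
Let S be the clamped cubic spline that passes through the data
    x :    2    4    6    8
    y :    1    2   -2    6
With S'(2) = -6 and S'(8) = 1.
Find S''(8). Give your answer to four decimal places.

With σ_i denoting the second derivative at x_i, h_i = 2, 2, 2, and Δ_i = (y_(i+1) − y_i)/h_i = 1/2, -2, 4:
  2·σ_0 + 8·σ_1 + 2·σ_2 = 6(Δ_1 - Δ_0) = -15
  2·σ_1 + 8·σ_2 + 2·σ_3 = 6(Δ_2 - Δ_1) = 36
Clamped end conditions give two more equations: 2h_0·σ_0 + h_0·σ_1 = 6(Δ_0 - S'(2)) = 39 and h_2·σ_2 + 2h_2·σ_3 = 6(S'(8) - Δ_2) = -18.
Solving: σ_0 = 403/30, σ_1 = -221/30, σ_2 = 128/15, σ_3 = -263/30.

-8.7667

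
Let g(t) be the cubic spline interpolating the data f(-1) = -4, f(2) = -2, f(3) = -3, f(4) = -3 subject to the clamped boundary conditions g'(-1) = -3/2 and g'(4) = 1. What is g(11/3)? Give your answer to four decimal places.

With M_i denoting the second derivative at x_i, h_i = 3, 1, 1, and Δ_i = (y_(i+1) − y_i)/h_i = 2/3, -1, 0:
  3·M_0 + 8·M_1 + 1·M_2 = 6(Δ_1 - Δ_0) = -10
  1·M_1 + 4·M_2 + 1·M_3 = 6(Δ_2 - Δ_1) = 6
Clamped end conditions give two more equations: 2h_0·M_0 + h_0·M_1 = 6(Δ_0 - g'(-1)) = 13 and h_2·M_2 + 2h_2·M_3 = 6(g'(4) - Δ_2) = 6.
Solving the tridiagonal system: M_0 = 310/87, M_1 = -81/29, M_2 = 48/29, M_3 = 63/29.
On [3, 4], g(t) = -3 - 53/58·(t - 3) + 24/29·(t - 3)² + 5/58·(t - 3)³.
With (t - 3) = 2/3: g(11/3) = -2518/783.

-3.2158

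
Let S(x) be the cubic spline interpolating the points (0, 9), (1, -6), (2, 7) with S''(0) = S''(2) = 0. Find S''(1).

42

Put M_i = S'' at the i-th knot. Here h = (1, 1) and Δ = (-15, 13), so the interior equations h_(i-1)·M_(i-1) + 2(h_(i-1)+h_i)·M_i + h_i·M_(i+1) = 6(Δ_i − Δ_(i-1)) read
  1·M_0 + 4·M_1 + 1·M_2 = 6(Δ_1 - Δ_0) = 168
Natural end conditions: M_0 = M_2 = 0.
Hence M_0 = 0, M_1 = 42, M_2 = 0.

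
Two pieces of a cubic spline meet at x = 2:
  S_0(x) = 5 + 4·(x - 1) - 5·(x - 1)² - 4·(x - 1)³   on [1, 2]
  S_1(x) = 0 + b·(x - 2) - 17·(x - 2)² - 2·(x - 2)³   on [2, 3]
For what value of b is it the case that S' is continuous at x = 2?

S_0'(x) = 4 - 10·(x - 1) - 12·(x - 1)², so S_0'(2) = -18. On the right, S_1'(2) = b, so b = -18.

-18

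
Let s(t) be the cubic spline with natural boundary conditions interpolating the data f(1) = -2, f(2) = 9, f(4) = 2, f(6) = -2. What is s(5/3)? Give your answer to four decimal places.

With M_i denoting the second derivative at x_i, h_i = 1, 2, 2, and Δ_i = (y_(i+1) − y_i)/h_i = 11, -7/2, -2:
  1·M_0 + 6·M_1 + 2·M_2 = 6(Δ_1 - Δ_0) = -87
  2·M_1 + 8·M_2 + 2·M_3 = 6(Δ_2 - Δ_1) = 9
Natural end conditions: M_0 = M_3 = 0.
Solving: M_0 = 0, M_1 = -357/22, M_2 = 57/11, M_3 = 0.
On [1, 2], s(t) = -2 + 603/44·(t - 1) + 0·(t - 1)² - 119/44·(t - 1)³.
With (t - 1) = 2/3: s(5/3) = 3763/594.

6.3350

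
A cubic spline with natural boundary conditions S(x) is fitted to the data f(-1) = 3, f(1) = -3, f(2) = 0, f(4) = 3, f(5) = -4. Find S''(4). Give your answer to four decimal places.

-8.6290

Let σ_i = S''(x_i). Step sizes h_i = 2, 1, 2, 1; slopes of the chords Δ_i = (y_(i+1) - y_i)/h_i = -3, 3, 3/2, -7.
  2·σ_0 + 6·σ_1 + 1·σ_2 = 6(Δ_1 - Δ_0) = 36
  1·σ_1 + 6·σ_2 + 2·σ_3 = 6(Δ_2 - Δ_1) = -9
  2·σ_2 + 6·σ_3 + 1·σ_4 = 6(Δ_3 - Δ_2) = -51
Natural end conditions: σ_0 = σ_4 = 0.
Solving: σ_0 = 0, σ_1 = 184/31, σ_2 = 12/31, σ_3 = -535/62, σ_4 = 0.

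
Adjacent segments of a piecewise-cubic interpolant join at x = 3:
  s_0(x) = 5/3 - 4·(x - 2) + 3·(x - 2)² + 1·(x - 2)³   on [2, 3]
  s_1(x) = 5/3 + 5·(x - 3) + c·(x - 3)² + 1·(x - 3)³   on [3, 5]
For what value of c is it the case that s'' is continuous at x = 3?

6

s_0''(x) = 6 + 6·(x - 2), so s_0''(3) = 12. On the right, s_1''(3) = 2c, so c = 6.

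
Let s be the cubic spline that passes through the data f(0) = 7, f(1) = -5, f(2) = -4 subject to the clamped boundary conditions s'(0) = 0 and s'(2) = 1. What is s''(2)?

-19

With M_i denoting the second derivative at x_i, h_i = 1, 1, and Δ_i = (y_(i+1) − y_i)/h_i = -12, 1:
  1·M_0 + 4·M_1 + 1·M_2 = 6(Δ_1 - Δ_0) = 78
Clamped end conditions give two more equations: 2h_0·M_0 + h_0·M_1 = 6(Δ_0 - s'(0)) = -72 and h_1·M_1 + 2h_1·M_2 = 6(s'(2) - Δ_1) = 0.
Hence M_0 = -55, M_1 = 38, M_2 = -19.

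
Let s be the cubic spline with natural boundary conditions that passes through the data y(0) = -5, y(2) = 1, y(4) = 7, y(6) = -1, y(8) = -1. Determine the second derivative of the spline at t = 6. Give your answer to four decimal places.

Let m_i = s''(x_i). Step sizes h_i = 2, 2, 2, 2; slopes of the chords Δ_i = (y_(i+1) - y_i)/h_i = 3, 3, -4, 0.
  2·m_0 + 8·m_1 + 2·m_2 = 6(Δ_1 - Δ_0) = 0
  2·m_1 + 8·m_2 + 2·m_3 = 6(Δ_2 - Δ_1) = -42
  2·m_2 + 8·m_3 + 2·m_4 = 6(Δ_3 - Δ_2) = 24
Natural end conditions: m_0 = m_4 = 0.
Solving: m_0 = 0, m_1 = 12/7, m_2 = -48/7, m_3 = 33/7, m_4 = 0.

4.7143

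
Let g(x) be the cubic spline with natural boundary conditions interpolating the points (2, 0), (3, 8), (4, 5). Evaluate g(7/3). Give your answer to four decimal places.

Put m_i = g'' at the i-th knot. Here h = (1, 1) and Δ = (8, -3), so the interior equations h_(i-1)·m_(i-1) + 2(h_(i-1)+h_i)·m_i + h_i·m_(i+1) = 6(Δ_i − Δ_(i-1)) read
  1·m_0 + 4·m_1 + 1·m_2 = 6(Δ_1 - Δ_0) = -66
Natural end conditions: m_0 = m_2 = 0.
Solving: m_0 = 0, m_1 = -33/2, m_2 = 0.
On [2, 3], g(x) = 0 + 43/4·(x - 2) + 0·(x - 2)² - 11/4·(x - 2)³.
With (x - 2) = 1/3: g(7/3) = 94/27.

3.4815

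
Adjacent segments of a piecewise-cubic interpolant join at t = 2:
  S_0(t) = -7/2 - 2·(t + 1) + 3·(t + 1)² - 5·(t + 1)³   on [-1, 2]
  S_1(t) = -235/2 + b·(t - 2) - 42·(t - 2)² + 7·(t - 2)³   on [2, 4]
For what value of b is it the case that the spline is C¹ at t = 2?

S_0'(t) = -2 + 6·(t + 1) - 15·(t + 1)², so S_0'(2) = -119. On the right, S_1'(2) = b, so b = -119.

-119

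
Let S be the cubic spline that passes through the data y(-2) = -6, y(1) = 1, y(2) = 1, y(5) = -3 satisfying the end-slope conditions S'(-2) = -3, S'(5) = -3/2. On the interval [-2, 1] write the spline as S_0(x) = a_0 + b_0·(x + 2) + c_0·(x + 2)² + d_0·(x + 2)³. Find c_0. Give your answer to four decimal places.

Write σ_i for S''(x_i). With h_i = 3, 1, 3 and divided differences Δ_i = 7/3, 0, -4/3, the continuity of S' gives the tridiagonal system
  3·σ_0 + 8·σ_1 + 1·σ_2 = 6(Δ_1 - Δ_0) = -14
  1·σ_1 + 8·σ_2 + 3·σ_3 = 6(Δ_2 - Δ_1) = -8
Clamped end conditions give two more equations: 2h_0·σ_0 + h_0·σ_1 = 6(Δ_0 - S'(-2)) = 32 and h_2·σ_2 + 2h_2·σ_3 = 6(S'(5) - Δ_2) = -1.
Solving: σ_0 = 251/33, σ_1 = -50/11, σ_2 = -5/11, σ_3 = 2/33.
On [-2, 1], with S_0(x) = a_0 + b_0·(x + 2) + c_0·(x + 2)² + d_0·(x + 2)³: c_0 = σ_0/2 = 251/66, d_0 = (σ_1 - σ_0)/(6h_0) = -401/594, b_0 = Δ_0 - h_0(2σ_0 + σ_1)/6 = -3.

3.8030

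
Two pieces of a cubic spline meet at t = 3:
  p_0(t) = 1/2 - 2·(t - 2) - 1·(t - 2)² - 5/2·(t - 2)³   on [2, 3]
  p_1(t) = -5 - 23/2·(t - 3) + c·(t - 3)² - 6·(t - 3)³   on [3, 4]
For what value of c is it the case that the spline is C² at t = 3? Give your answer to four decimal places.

-8.5000

p_0''(t) = -2 - 15·(t - 2), so p_0''(3) = -17. On the right, p_1''(3) = 2c, so c = -17/2.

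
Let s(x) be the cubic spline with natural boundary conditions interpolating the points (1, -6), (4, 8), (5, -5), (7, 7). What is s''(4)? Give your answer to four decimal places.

With M_i denoting the second derivative at x_i, h_i = 3, 1, 2, and Δ_i = (y_(i+1) − y_i)/h_i = 14/3, -13, 6:
  3·M_0 + 8·M_1 + 1·M_2 = 6(Δ_1 - Δ_0) = -106
  1·M_1 + 6·M_2 + 2·M_3 = 6(Δ_2 - Δ_1) = 114
Natural end conditions: M_0 = M_3 = 0.
Solving: M_0 = 0, M_1 = -750/47, M_2 = 1018/47, M_3 = 0.

-15.9574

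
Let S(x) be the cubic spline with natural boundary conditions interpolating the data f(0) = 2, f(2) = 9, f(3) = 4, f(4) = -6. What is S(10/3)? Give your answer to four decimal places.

Let M_i = S''(x_i). Step sizes h_i = 2, 1, 1; slopes of the chords Δ_i = (y_(i+1) - y_i)/h_i = 7/2, -5, -10.
  2·M_0 + 6·M_1 + 1·M_2 = 6(Δ_1 - Δ_0) = -51
  1·M_1 + 4·M_2 + 1·M_3 = 6(Δ_2 - Δ_1) = -30
Natural end conditions: M_0 = M_3 = 0.
Forward elimination and back-substitution give M_0 = 0, M_1 = -174/23, M_2 = -129/23, M_3 = 0.
On [3, 4], S(x) = 4 - 187/23·(x - 3) - 129/46·(x - 3)² + 43/46·(x - 3)³.
With (x - 3) = 1/3: S(10/3) = 629/621.

1.0129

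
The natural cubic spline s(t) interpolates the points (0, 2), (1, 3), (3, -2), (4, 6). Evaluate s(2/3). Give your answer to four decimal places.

With σ_i denoting the second derivative at x_i, h_i = 1, 2, 1, and Δ_i = (y_(i+1) − y_i)/h_i = 1, -5/2, 8:
  1·σ_0 + 6·σ_1 + 2·σ_2 = 6(Δ_1 - Δ_0) = -21
  2·σ_1 + 6·σ_2 + 1·σ_3 = 6(Δ_2 - Δ_1) = 63
Natural end conditions: σ_0 = σ_3 = 0.
Forward elimination and back-substitution give σ_0 = 0, σ_1 = -63/8, σ_2 = 105/8, σ_3 = 0.
On [0, 1], s(t) = 2 + 37/16·t + 0·t² - 21/16·t³.
With t = 2/3: s(2/3) = 227/72.

3.1528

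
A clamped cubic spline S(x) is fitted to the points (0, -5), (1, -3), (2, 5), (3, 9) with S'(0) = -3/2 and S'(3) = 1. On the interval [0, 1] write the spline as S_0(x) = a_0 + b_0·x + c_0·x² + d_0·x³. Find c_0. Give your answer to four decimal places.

Let M_i = S''(x_i). Step sizes h_i = 1, 1, 1; slopes of the chords Δ_i = (y_(i+1) - y_i)/h_i = 2, 8, 4.
  1·M_0 + 4·M_1 + 1·M_2 = 6(Δ_1 - Δ_0) = 36
  1·M_1 + 4·M_2 + 1·M_3 = 6(Δ_2 - Δ_1) = -24
Clamped end conditions give two more equations: 2h_0·M_0 + h_0·M_1 = 6(Δ_0 - S'(0)) = 21 and h_2·M_2 + 2h_2·M_3 = 6(S'(3) - Δ_2) = -18.
Solving the tridiagonal system: M_0 = 88/15, M_1 = 139/15, M_2 = -104/15, M_3 = -83/15.
On [0, 1], with S_0(x) = a_0 + b_0·x + c_0·x² + d_0·x³: c_0 = M_0/2 = 44/15, d_0 = (M_1 - M_0)/(6h_0) = 17/30, b_0 = Δ_0 - h_0(2M_0 + M_1)/6 = -3/2.

2.9333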